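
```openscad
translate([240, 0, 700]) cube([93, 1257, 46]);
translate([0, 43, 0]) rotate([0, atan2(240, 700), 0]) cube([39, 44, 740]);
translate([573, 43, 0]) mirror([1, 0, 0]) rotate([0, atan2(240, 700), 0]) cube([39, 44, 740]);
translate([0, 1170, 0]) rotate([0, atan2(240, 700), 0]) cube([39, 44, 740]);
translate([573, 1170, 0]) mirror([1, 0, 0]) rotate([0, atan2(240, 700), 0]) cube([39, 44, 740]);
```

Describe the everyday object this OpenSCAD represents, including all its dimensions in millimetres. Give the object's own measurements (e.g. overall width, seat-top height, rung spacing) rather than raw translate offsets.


A sawhorse. A 93×1257×46 mm beam (x, y, z) sits on two A-frame leg pairs. Each pair is two raked legs of 39×44 mm section (44 mm along y) splaying symmetrically in x. Each leg rises 700 mm vertically over 240 mm of horizontal reach and is 740 mm long along its own axis. Every leg's outer bottom edge rests on the floor and its outer top edge meets a bottom edge of the beam — the left legs (tilting toward +x) meet the beam's −x bottom edge, the right legs (their mirror images, tilting toward −x) meet its +x bottom edge — so the leg tops tuck under the beam, the beam's underside is 700 mm above the floor, and the feet are 573 mm apart outside-to-outside with the beam centred between them. The two leg pairs are set in 43 mm from either end of the beam.


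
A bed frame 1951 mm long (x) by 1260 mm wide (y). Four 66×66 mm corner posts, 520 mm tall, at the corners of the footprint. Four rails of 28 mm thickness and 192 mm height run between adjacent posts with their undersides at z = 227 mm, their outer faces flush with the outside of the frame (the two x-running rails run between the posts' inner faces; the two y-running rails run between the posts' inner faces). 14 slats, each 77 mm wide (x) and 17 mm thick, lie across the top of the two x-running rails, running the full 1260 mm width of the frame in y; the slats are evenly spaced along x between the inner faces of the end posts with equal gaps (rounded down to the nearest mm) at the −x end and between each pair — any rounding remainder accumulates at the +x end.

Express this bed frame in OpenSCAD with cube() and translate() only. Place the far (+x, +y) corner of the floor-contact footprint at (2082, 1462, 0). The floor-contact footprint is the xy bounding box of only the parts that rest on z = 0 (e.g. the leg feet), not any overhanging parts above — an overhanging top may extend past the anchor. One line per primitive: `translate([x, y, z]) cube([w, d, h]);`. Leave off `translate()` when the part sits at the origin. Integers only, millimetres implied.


translate([131, 202, 0]) cube([66, 66, 520]);
translate([131, 1396, 0]) cube([66, 66, 520]);
translate([2016, 202, 0]) cube([66, 66, 520]);
translate([2016, 1396, 0]) cube([66, 66, 520]);
translate([197, 202, 227]) cube([1819, 28, 192]);
translate([197, 1434, 227]) cube([1819, 28, 192]);
translate([131, 268, 227]) cube([28, 1128, 192]);
translate([2054, 268, 227]) cube([28, 1128, 192]);
translate([246, 202, 419]) cube([77, 1260, 17]);
translate([372, 202, 419]) cube([77, 1260, 17]);
translate([498, 202, 419]) cube([77, 1260, 17]);
translate([624, 202, 419]) cube([77, 1260, 17]);
translate([750, 202, 419]) cube([77, 1260, 17]);
translate([876, 202, 419]) cube([77, 1260, 17]);
translate([1002, 202, 419]) cube([77, 1260, 17]);
translate([1128, 202, 419]) cube([77, 1260, 17]);
translate([1254, 202, 419]) cube([77, 1260, 17]);
translate([1380, 202, 419]) cube([77, 1260, 17]);
translate([1506, 202, 419]) cube([77, 1260, 17]);
translate([1632, 202, 419]) cube([77, 1260, 17]);
translate([1758, 202, 419]) cube([77, 1260, 17]);
translate([1884, 202, 419]) cube([77, 1260, 17]);


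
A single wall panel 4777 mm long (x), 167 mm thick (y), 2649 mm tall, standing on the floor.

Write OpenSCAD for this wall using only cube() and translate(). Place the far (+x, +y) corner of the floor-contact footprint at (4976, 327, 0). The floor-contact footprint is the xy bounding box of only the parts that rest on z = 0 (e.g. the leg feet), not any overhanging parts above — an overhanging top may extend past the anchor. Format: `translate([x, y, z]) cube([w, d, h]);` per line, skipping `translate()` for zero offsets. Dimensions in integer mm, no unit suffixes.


translate([199, 160, 0]) cube([4777, 167, 2649]);


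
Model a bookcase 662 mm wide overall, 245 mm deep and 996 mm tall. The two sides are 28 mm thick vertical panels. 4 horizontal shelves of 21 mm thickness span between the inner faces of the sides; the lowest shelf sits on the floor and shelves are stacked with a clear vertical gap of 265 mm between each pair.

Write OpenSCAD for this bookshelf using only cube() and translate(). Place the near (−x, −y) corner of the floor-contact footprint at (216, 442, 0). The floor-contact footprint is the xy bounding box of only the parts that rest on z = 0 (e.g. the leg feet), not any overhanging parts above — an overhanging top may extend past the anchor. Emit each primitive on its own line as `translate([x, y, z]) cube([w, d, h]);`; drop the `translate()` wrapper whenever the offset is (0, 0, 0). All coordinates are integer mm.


translate([216, 442, 0]) cube([28, 245, 996]);
translate([850, 442, 0]) cube([28, 245, 996]);
translate([244, 442, 0]) cube([606, 245, 21]);
translate([244, 442, 286]) cube([606, 245, 21]);
translate([244, 442, 572]) cube([606, 245, 21]);
translate([244, 442, 858]) cube([606, 245, 21]);


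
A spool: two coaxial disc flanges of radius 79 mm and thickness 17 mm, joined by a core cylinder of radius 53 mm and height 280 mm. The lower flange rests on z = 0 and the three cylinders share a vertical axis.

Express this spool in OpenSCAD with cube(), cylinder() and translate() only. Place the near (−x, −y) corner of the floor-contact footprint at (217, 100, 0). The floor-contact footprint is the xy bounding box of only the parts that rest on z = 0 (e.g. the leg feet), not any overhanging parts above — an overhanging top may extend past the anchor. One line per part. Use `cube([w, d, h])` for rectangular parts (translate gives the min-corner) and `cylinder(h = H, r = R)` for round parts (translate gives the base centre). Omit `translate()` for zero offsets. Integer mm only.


translate([296, 179, 0]) cylinder(h = 17, r = 79);
translate([296, 179, 17]) cylinder(h = 280, r = 53);
translate([296, 179, 297]) cylinder(h = 17, r = 79);


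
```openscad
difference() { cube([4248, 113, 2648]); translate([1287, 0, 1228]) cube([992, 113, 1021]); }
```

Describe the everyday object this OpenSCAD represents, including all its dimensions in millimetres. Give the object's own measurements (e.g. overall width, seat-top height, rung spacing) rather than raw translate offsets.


A wall 4248 mm long (x), 113 mm thick (y), 2648 mm tall, with a rectangular window opening cut through it. The opening is 992 mm wide and 1021 mm tall; its sill is at z = 1228 mm and its near (−x) edge is 1287 mm from the wall's −x end. The opening passes through the full wall thickness.


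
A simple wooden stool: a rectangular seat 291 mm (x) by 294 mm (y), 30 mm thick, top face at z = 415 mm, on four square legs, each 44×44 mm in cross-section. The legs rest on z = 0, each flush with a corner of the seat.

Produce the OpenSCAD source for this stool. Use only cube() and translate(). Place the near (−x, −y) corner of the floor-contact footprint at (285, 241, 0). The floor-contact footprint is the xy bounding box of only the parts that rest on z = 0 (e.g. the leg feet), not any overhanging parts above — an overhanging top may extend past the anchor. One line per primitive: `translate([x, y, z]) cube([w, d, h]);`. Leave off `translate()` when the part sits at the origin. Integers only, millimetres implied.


translate([285, 241, 385]) cube([291, 294, 30]);
translate([285, 241, 0]) cube([44, 44, 385]);
translate([532, 241, 0]) cube([44, 44, 385]);
translate([285, 491, 0]) cube([44, 44, 385]);
translate([532, 491, 0]) cube([44, 44, 385]);


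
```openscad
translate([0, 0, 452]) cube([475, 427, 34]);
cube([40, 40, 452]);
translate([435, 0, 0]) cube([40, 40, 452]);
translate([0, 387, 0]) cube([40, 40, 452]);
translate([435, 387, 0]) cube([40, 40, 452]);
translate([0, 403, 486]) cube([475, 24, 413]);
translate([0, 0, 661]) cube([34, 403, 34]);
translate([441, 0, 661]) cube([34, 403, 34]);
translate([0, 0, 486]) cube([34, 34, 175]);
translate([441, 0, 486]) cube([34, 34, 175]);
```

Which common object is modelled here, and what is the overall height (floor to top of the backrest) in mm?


A chair. The overall height is 899 mm.

A slab on four corner posts with a tall panel at the back — a chair. The seat slab sits at z = 452 with thickness 34, and the 413 mm backrest starts at the seat top, so the overall height is 452 + 34 + 413 = 899 mm.


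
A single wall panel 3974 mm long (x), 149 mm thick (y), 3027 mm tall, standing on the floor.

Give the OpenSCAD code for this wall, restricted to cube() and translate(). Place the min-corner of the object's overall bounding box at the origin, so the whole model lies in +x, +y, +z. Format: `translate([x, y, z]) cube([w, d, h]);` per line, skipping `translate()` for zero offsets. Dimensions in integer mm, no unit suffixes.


cube([3974, 149, 3027]);


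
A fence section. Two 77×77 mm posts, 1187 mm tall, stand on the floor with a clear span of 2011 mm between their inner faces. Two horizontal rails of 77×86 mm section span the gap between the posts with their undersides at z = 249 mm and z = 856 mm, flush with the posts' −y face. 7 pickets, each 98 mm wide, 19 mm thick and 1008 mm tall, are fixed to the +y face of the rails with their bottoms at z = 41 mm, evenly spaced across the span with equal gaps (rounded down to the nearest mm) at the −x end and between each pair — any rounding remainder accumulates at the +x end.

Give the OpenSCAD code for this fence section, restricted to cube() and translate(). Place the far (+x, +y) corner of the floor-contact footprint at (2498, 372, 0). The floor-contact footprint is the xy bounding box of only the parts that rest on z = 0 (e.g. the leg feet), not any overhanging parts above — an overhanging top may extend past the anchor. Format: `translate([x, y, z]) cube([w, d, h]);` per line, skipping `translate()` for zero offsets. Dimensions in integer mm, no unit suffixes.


translate([333, 295, 0]) cube([77, 77, 1187]);
translate([2421, 295, 0]) cube([77, 77, 1187]);
translate([410, 295, 249]) cube([2011, 77, 86]);
translate([410, 295, 856]) cube([2011, 77, 86]);
translate([575, 372, 41]) cube([98, 19, 1008]);
translate([838, 372, 41]) cube([98, 19, 1008]);
translate([1101, 372, 41]) cube([98, 19, 1008]);
translate([1364, 372, 41]) cube([98, 19, 1008]);
translate([1627, 372, 41]) cube([98, 19, 1008]);
translate([1890, 372, 41]) cube([98, 19, 1008]);
translate([2153, 372, 41]) cube([98, 19, 1008]);


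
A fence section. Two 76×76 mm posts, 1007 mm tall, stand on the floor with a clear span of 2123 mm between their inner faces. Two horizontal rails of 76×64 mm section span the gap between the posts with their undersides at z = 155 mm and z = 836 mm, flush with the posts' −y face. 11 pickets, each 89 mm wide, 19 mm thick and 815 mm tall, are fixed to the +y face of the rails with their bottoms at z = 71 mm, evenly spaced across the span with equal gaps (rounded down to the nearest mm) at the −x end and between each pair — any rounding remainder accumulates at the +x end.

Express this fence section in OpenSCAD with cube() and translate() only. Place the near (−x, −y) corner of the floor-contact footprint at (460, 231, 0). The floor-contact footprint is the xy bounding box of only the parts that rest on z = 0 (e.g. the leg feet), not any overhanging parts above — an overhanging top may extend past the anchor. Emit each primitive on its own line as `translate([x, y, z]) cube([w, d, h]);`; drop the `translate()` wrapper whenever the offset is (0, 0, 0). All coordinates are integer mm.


translate([460, 231, 0]) cube([76, 76, 1007]);
translate([2659, 231, 0]) cube([76, 76, 1007]);
translate([536, 231, 155]) cube([2123, 76, 64]);
translate([536, 231, 836]) cube([2123, 76, 64]);
translate([631, 307, 71]) cube([89, 19, 815]);
translate([815, 307, 71]) cube([89, 19, 815]);
translate([999, 307, 71]) cube([89, 19, 815]);
translate([1183, 307, 71]) cube([89, 19, 815]);
translate([1367, 307, 71]) cube([89, 19, 815]);
translate([1551, 307, 71]) cube([89, 19, 815]);
translate([1735, 307, 71]) cube([89, 19, 815]);
translate([1919, 307, 71]) cube([89, 19, 815]);
translate([2103, 307, 71]) cube([89, 19, 815]);
translate([2287, 307, 71]) cube([89, 19, 815]);
translate([2471, 307, 71]) cube([89, 19, 815]);


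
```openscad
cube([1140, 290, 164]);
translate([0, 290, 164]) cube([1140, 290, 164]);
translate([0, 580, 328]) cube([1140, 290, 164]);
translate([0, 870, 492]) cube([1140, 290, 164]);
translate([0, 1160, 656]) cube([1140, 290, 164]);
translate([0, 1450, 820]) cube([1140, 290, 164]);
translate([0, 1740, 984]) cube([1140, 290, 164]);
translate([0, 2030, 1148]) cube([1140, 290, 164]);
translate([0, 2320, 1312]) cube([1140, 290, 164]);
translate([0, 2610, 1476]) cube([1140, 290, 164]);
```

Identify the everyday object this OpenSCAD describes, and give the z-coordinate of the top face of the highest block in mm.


A staircase. The total rise is 1640 mm.

10 identical blocks, each offset up and back from the previous — a staircase. Each step is 164 mm tall and there are 10 of them, so the total rise is 10 × 164 = 1640 mm.


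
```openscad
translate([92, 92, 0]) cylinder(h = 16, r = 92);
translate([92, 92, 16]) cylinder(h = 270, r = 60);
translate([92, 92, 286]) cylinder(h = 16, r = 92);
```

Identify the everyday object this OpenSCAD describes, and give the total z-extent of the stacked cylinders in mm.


A spool. The overall height is 302 mm.

Three coaxial cylinders, large–small–large — a spool. Two 16 mm flanges and a 270 mm core give 16 + 270 + 16 = 302 mm.


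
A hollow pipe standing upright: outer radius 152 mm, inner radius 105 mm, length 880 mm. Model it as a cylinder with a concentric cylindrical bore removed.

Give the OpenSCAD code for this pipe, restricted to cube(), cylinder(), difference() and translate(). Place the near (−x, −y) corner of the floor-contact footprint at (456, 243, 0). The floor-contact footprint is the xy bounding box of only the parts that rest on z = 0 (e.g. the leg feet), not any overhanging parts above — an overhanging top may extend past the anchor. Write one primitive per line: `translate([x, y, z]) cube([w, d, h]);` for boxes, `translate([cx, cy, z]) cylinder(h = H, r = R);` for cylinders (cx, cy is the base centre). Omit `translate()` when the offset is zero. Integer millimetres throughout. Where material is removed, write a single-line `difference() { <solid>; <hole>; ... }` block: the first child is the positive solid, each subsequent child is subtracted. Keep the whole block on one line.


difference() { translate([608, 395, 0]) cylinder(h = 880, r = 152); translate([608, 395, 0]) cylinder(h = 880, r = 105); }


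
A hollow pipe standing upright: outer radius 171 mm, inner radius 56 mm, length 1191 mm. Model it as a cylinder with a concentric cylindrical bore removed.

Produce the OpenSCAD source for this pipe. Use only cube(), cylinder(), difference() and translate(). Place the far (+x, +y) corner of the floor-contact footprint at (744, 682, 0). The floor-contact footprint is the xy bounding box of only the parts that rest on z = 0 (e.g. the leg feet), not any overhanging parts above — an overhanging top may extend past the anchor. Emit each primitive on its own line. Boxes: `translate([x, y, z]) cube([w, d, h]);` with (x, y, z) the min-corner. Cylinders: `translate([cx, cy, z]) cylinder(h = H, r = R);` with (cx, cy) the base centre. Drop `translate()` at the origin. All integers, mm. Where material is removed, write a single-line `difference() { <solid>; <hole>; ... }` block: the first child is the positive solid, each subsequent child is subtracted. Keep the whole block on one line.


difference() { translate([573, 511, 0]) cylinder(h = 1191, r = 171); translate([573, 511, 0]) cylinder(h = 1191, r = 56); }


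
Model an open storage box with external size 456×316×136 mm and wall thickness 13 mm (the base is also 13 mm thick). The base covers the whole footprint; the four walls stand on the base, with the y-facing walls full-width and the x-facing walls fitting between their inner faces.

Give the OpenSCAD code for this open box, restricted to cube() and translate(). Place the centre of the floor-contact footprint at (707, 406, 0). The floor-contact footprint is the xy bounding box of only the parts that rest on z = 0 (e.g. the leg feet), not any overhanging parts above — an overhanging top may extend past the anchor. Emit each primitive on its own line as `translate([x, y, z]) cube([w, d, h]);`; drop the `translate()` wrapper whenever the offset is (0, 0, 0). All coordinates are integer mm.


translate([479, 248, 0]) cube([456, 316, 13]);
translate([479, 248, 13]) cube([456, 13, 123]);
translate([479, 551, 13]) cube([456, 13, 123]);
translate([479, 261, 13]) cube([13, 290, 123]);
translate([922, 261, 13]) cube([13, 290, 123]);


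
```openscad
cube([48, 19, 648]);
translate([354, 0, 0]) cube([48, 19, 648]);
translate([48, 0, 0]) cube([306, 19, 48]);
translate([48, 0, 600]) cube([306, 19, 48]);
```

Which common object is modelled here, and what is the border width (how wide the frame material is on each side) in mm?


A picture frame. The border width is 48 mm.

Four thin pieces enclosing a rectangular opening — a picture frame. The two full-height stiles are 648 mm tall; the top rail sits at z = 600 and is 48 mm tall, so the border above the opening is 648 − 600 = 48 mm, matching the stile x-width.


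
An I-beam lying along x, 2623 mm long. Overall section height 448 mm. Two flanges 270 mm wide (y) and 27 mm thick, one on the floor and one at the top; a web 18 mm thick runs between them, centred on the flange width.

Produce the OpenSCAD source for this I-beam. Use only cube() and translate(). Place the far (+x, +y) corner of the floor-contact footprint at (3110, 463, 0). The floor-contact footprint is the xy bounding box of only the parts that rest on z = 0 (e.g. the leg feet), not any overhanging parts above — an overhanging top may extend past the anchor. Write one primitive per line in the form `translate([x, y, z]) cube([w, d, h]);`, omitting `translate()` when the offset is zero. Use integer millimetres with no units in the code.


translate([487, 193, 0]) cube([2623, 270, 27]);
translate([487, 319, 27]) cube([2623, 18, 394]);
translate([487, 193, 421]) cube([2623, 270, 27]);


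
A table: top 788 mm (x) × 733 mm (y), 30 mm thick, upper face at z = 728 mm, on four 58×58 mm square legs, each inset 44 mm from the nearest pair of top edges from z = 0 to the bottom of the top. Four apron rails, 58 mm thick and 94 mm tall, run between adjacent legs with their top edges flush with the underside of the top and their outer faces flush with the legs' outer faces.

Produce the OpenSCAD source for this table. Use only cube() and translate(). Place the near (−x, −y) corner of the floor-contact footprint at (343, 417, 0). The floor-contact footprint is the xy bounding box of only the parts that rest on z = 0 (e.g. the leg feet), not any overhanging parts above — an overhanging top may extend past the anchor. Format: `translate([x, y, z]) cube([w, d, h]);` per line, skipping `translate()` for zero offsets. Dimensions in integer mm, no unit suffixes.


translate([299, 373, 698]) cube([788, 733, 30]);
translate([343, 417, 0]) cube([58, 58, 698]);
translate([985, 417, 0]) cube([58, 58, 698]);
translate([343, 1004, 0]) cube([58, 58, 698]);
translate([985, 1004, 0]) cube([58, 58, 698]);
translate([401, 417, 604]) cube([584, 58, 94]);
translate([401, 1004, 604]) cube([584, 58, 94]);
translate([343, 475, 604]) cube([58, 529, 94]);
translate([985, 475, 604]) cube([58, 529, 94]);


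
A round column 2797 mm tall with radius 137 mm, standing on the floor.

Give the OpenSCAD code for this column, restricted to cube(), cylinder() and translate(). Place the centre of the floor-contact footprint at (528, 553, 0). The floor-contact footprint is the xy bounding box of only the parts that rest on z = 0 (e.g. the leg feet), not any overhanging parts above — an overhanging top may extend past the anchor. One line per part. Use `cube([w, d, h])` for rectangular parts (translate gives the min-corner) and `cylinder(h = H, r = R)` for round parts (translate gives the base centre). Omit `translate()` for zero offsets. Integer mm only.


translate([528, 553, 0]) cylinder(h = 2797, r = 137);


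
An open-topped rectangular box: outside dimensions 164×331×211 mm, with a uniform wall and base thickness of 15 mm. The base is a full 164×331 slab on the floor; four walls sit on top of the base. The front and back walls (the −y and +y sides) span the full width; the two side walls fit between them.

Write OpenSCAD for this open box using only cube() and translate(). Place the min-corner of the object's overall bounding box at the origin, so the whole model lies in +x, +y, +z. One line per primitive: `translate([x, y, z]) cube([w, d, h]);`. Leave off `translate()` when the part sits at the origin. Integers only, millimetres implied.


cube([164, 331, 15]);
translate([0, 0, 15]) cube([164, 15, 196]);
translate([0, 316, 15]) cube([164, 15, 196]);
translate([0, 15, 15]) cube([15, 301, 196]);
translate([149, 15, 15]) cube([15, 301, 196]);


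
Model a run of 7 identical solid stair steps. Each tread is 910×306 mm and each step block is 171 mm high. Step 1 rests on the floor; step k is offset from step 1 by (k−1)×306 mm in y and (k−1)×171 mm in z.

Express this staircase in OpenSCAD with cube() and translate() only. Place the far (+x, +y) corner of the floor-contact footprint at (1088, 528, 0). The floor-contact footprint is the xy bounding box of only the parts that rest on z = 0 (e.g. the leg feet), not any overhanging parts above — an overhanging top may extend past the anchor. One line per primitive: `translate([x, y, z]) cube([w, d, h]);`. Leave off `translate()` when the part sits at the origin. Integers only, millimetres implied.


translate([178, 222, 0]) cube([910, 306, 171]);
translate([178, 528, 171]) cube([910, 306, 171]);
translate([178, 834, 342]) cube([910, 306, 171]);
translate([178, 1140, 513]) cube([910, 306, 171]);
translate([178, 1446, 684]) cube([910, 306, 171]);
translate([178, 1752, 855]) cube([910, 306, 171]);
translate([178, 2058, 1026]) cube([910, 306, 171]);


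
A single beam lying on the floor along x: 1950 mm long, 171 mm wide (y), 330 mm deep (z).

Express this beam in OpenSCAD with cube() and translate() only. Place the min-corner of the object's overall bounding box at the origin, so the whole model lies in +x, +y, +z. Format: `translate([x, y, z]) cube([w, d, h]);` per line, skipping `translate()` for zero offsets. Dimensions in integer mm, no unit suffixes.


cube([1950, 171, 330]);


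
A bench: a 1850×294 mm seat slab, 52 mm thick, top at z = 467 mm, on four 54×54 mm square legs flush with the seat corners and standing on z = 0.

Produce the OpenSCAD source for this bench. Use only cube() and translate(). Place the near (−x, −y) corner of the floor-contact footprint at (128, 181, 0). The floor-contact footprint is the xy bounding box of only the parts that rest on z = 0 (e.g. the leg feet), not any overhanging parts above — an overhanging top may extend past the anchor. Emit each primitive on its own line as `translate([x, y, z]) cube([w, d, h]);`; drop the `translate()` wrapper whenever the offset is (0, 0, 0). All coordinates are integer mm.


translate([128, 181, 415]) cube([1850, 294, 52]);
translate([128, 181, 0]) cube([54, 54, 415]);
translate([128, 421, 0]) cube([54, 54, 415]);
translate([1924, 181, 0]) cube([54, 54, 415]);
translate([1924, 421, 0]) cube([54, 54, 415]);


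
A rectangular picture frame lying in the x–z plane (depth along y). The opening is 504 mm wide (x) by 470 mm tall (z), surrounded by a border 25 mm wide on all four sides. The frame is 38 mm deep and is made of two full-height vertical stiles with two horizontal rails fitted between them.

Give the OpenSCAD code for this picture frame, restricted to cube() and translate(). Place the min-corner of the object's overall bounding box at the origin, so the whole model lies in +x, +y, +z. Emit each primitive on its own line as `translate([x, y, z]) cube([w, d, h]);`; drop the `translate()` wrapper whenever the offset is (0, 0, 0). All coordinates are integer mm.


cube([25, 38, 520]);
translate([529, 0, 0]) cube([25, 38, 520]);
translate([25, 0, 0]) cube([504, 38, 25]);
translate([25, 0, 495]) cube([504, 38, 25]);


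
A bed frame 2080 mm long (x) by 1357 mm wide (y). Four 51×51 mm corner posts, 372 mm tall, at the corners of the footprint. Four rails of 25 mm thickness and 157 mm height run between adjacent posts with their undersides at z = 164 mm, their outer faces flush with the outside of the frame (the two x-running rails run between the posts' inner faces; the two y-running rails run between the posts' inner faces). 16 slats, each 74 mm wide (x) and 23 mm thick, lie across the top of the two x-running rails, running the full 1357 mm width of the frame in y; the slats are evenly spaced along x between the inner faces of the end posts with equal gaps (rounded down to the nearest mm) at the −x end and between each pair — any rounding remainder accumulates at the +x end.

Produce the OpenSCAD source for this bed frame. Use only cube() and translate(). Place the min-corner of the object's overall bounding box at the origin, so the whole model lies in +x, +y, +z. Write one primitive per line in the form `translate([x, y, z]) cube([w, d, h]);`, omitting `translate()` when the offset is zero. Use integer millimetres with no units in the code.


cube([51, 51, 372]);
translate([0, 1306, 0]) cube([51, 51, 372]);
translate([2029, 0, 0]) cube([51, 51, 372]);
translate([2029, 1306, 0]) cube([51, 51, 372]);
translate([51, 0, 164]) cube([1978, 25, 157]);
translate([51, 1332, 164]) cube([1978, 25, 157]);
translate([0, 51, 164]) cube([25, 1255, 157]);
translate([2055, 51, 164]) cube([25, 1255, 157]);
translate([97, 0, 321]) cube([74, 1357, 23]);
translate([217, 0, 321]) cube([74, 1357, 23]);
translate([337, 0, 321]) cube([74, 1357, 23]);
translate([457, 0, 321]) cube([74, 1357, 23]);
translate([577, 0, 321]) cube([74, 1357, 23]);
translate([697, 0, 321]) cube([74, 1357, 23]);
translate([817, 0, 321]) cube([74, 1357, 23]);
translate([937, 0, 321]) cube([74, 1357, 23]);
translate([1057, 0, 321]) cube([74, 1357, 23]);
translate([1177, 0, 321]) cube([74, 1357, 23]);
translate([1297, 0, 321]) cube([74, 1357, 23]);
translate([1417, 0, 321]) cube([74, 1357, 23]);
translate([1537, 0, 321]) cube([74, 1357, 23]);
translate([1657, 0, 321]) cube([74, 1357, 23]);
translate([1777, 0, 321]) cube([74, 1357, 23]);
translate([1897, 0, 321]) cube([74, 1357, 23]);


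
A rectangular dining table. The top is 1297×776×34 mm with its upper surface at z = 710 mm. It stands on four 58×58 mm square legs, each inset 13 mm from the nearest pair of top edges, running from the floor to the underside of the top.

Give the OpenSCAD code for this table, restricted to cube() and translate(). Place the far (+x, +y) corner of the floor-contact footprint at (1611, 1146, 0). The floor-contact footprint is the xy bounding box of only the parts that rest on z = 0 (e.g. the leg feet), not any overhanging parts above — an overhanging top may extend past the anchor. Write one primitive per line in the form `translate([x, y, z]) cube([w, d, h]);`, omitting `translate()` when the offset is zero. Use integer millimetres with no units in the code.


// leg_h = 710 - 34 = 676
translate([327, 383, 676]) cube([1297, 776, 34]);
translate([340, 396, 0]) cube([58, 58, 676]);
translate([1553, 396, 0]) cube([58, 58, 676]);
translate([340, 1088, 0]) cube([58, 58, 676]);
translate([1553, 1088, 0]) cube([58, 58, 676]);


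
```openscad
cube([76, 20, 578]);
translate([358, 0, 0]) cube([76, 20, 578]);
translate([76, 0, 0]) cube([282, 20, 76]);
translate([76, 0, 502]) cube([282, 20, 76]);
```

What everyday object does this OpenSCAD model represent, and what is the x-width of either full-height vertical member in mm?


A picture frame. The border width is 76 mm.

Four thin pieces enclosing a rectangular opening — a picture frame. The two full-height stiles are 578 mm tall; the top rail sits at z = 502 and is 76 mm tall, so the border above the opening is 578 − 502 = 76 mm, matching the stile x-width.


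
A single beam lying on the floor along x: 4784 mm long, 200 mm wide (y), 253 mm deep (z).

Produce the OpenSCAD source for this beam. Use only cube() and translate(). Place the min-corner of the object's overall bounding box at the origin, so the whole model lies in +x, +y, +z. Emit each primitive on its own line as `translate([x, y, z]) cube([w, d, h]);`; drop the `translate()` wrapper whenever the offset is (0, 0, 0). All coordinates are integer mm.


cube([4784, 200, 253]);


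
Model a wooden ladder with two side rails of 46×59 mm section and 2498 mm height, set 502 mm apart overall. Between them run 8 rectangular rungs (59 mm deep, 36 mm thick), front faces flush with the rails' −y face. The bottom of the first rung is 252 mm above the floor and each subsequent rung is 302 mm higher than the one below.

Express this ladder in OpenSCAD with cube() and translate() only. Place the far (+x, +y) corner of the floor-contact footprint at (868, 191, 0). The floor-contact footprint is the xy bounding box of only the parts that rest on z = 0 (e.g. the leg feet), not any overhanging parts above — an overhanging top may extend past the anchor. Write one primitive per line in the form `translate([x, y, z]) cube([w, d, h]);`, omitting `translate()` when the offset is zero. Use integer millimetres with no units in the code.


// rung span = 502 - 2*46 = 410
// rung[k] z = 252 + k*302
translate([366, 132, 0]) cube([46, 59, 2498]);
translate([822, 132, 0]) cube([46, 59, 2498]);
translate([412, 132, 252]) cube([410, 59, 36]);
translate([412, 132, 554]) cube([410, 59, 36]);
translate([412, 132, 856]) cube([410, 59, 36]);
translate([412, 132, 1158]) cube([410, 59, 36]);
translate([412, 132, 1460]) cube([410, 59, 36]);
translate([412, 132, 1762]) cube([410, 59, 36]);
translate([412, 132, 2064]) cube([410, 59, 36]);
translate([412, 132, 2366]) cube([410, 59, 36]);


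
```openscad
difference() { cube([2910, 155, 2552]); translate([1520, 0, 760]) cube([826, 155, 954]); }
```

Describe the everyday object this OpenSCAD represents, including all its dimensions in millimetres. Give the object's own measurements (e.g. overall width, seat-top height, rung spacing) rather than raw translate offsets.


A wall 2910 mm long (x), 155 mm thick (y), 2552 mm tall, with a rectangular window opening cut through it. The opening is 826 mm wide and 954 mm tall; its sill is at z = 760 mm and its near (−x) edge is 1520 mm from the wall's −x end. The opening passes through the full wall thickness.


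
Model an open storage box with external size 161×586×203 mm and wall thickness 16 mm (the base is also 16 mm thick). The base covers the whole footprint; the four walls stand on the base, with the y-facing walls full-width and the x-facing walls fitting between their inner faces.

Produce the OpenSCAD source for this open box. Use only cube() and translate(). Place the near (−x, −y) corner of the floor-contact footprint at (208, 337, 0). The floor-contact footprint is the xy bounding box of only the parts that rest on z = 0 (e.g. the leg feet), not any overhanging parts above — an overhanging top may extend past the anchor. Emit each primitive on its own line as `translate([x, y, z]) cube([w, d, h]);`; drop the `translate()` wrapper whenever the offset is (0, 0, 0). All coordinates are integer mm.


translate([208, 337, 0]) cube([161, 586, 16]);
translate([208, 337, 16]) cube([161, 16, 187]);
translate([208, 907, 16]) cube([161, 16, 187]);
translate([208, 353, 16]) cube([16, 554, 187]);
translate([353, 353, 16]) cube([16, 554, 187]);


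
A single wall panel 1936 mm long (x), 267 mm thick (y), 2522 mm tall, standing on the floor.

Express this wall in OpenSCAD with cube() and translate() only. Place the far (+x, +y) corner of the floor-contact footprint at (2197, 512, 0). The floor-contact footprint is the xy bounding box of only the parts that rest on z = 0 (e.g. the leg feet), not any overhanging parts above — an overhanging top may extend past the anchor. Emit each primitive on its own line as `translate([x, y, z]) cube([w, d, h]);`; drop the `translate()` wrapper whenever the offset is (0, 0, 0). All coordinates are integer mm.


translate([261, 245, 0]) cube([1936, 267, 2522]);


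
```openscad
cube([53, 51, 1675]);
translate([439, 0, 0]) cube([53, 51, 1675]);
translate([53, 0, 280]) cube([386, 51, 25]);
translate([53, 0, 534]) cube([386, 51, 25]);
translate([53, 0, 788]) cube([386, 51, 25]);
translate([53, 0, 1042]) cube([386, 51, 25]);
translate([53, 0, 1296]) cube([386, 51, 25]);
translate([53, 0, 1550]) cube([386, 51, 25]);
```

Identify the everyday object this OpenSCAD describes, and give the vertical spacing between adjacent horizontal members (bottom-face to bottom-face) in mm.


A ladder. The rung spacing is 254 mm.

Two tall 53×51 posts with 6 short bars between them — a ladder. Adjacent rungs sit at z = 280 and z = 534, so the spacing is 534 − 280 = 254 mm.


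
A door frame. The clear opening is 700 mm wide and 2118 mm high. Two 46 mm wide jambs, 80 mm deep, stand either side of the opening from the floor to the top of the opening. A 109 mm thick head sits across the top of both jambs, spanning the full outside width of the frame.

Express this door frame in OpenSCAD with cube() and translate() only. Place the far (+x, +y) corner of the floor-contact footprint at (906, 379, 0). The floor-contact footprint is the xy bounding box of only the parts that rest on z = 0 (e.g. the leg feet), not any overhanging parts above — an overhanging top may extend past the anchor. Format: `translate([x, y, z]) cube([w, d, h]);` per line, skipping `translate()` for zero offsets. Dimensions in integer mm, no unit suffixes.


translate([114, 299, 0]) cube([46, 80, 2118]);
translate([860, 299, 0]) cube([46, 80, 2118]);
translate([114, 299, 2118]) cube([792, 80, 109]);


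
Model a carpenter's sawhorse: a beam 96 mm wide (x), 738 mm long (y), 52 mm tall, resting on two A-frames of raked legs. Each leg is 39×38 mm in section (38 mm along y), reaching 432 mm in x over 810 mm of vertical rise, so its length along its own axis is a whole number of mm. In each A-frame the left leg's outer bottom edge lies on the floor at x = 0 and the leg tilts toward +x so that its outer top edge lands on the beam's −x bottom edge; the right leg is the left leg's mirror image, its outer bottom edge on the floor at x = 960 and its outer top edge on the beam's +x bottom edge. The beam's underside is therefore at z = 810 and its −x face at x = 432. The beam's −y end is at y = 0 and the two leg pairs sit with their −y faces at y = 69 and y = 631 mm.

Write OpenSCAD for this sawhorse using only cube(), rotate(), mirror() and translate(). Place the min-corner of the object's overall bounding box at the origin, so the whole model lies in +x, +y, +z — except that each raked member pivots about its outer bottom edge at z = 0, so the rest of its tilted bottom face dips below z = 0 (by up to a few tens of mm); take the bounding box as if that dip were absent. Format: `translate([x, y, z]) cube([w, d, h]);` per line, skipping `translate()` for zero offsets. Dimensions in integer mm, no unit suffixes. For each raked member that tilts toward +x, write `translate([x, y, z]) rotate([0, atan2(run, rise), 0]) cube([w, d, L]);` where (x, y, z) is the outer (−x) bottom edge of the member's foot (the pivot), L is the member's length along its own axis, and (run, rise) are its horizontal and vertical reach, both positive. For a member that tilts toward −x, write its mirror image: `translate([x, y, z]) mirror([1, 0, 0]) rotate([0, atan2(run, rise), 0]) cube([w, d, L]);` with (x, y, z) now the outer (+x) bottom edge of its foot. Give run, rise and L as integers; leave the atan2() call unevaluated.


translate([432, 0, 810]) cube([96, 738, 52]);
translate([0, 69, 0]) rotate([0, atan2(432, 810), 0]) cube([39, 38, 918]);
translate([960, 69, 0]) mirror([1, 0, 0]) rotate([0, atan2(432, 810), 0]) cube([39, 38, 918]);
translate([0, 631, 0]) rotate([0, atan2(432, 810), 0]) cube([39, 38, 918]);
translate([960, 631, 0]) mirror([1, 0, 0]) rotate([0, atan2(432, 810), 0]) cube([39, 38, 918]);


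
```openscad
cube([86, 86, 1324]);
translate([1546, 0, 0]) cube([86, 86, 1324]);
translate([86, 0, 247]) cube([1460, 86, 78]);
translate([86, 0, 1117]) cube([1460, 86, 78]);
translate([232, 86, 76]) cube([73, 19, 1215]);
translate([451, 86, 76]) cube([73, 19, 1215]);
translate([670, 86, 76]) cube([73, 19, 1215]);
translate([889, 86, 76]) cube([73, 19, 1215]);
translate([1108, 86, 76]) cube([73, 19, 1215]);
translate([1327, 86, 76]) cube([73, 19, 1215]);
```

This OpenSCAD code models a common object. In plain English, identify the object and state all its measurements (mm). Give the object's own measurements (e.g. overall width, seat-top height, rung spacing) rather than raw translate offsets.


A fence section. Two 86×86 mm posts, 1324 mm tall, stand on the floor with a clear span of 1460 mm between their inner faces. Two horizontal rails of 86×78 mm section span the gap between the posts with their undersides at z = 247 mm and z = 1117 mm, flush with the posts' −y face. 6 pickets, each 73 mm wide, 19 mm thick and 1215 mm tall, are fixed to the +y face of the rails with their bottoms at z = 76 mm, spaced across the span with a 146 mm gap after the −x post and between neighbouring pickets and before the +x post.


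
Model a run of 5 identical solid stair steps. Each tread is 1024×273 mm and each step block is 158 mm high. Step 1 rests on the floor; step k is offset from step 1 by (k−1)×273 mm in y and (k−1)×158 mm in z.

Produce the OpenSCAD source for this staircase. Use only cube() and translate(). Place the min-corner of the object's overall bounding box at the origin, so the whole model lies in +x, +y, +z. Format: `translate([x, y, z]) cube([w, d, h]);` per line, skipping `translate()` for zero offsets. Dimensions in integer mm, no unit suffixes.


cube([1024, 273, 158]);
translate([0, 273, 158]) cube([1024, 273, 158]);
translate([0, 546, 316]) cube([1024, 273, 158]);
translate([0, 819, 474]) cube([1024, 273, 158]);
translate([0, 1092, 632]) cube([1024, 273, 158]);


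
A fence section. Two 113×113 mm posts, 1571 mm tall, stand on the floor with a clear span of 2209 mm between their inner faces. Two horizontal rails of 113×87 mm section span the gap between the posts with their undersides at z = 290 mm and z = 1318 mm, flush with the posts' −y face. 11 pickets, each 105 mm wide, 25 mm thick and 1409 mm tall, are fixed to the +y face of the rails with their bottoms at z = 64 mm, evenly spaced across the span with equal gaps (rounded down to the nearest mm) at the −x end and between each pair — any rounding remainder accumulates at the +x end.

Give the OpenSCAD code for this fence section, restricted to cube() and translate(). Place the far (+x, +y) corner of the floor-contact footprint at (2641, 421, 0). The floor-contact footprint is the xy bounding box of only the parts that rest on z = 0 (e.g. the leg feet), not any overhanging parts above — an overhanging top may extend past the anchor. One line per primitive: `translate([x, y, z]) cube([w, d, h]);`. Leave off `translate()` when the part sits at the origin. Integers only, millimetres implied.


translate([206, 308, 0]) cube([113, 113, 1571]);
translate([2528, 308, 0]) cube([113, 113, 1571]);
translate([319, 308, 290]) cube([2209, 113, 87]);
translate([319, 308, 1318]) cube([2209, 113, 87]);
translate([406, 421, 64]) cube([105, 25, 1409]);
translate([598, 421, 64]) cube([105, 25, 1409]);
translate([790, 421, 64]) cube([105, 25, 1409]);
translate([982, 421, 64]) cube([105, 25, 1409]);
translate([1174, 421, 64]) cube([105, 25, 1409]);
translate([1366, 421, 64]) cube([105, 25, 1409]);
translate([1558, 421, 64]) cube([105, 25, 1409]);
translate([1750, 421, 64]) cube([105, 25, 1409]);
translate([1942, 421, 64]) cube([105, 25, 1409]);
translate([2134, 421, 64]) cube([105, 25, 1409]);
translate([2326, 421, 64]) cube([105, 25, 1409]);
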